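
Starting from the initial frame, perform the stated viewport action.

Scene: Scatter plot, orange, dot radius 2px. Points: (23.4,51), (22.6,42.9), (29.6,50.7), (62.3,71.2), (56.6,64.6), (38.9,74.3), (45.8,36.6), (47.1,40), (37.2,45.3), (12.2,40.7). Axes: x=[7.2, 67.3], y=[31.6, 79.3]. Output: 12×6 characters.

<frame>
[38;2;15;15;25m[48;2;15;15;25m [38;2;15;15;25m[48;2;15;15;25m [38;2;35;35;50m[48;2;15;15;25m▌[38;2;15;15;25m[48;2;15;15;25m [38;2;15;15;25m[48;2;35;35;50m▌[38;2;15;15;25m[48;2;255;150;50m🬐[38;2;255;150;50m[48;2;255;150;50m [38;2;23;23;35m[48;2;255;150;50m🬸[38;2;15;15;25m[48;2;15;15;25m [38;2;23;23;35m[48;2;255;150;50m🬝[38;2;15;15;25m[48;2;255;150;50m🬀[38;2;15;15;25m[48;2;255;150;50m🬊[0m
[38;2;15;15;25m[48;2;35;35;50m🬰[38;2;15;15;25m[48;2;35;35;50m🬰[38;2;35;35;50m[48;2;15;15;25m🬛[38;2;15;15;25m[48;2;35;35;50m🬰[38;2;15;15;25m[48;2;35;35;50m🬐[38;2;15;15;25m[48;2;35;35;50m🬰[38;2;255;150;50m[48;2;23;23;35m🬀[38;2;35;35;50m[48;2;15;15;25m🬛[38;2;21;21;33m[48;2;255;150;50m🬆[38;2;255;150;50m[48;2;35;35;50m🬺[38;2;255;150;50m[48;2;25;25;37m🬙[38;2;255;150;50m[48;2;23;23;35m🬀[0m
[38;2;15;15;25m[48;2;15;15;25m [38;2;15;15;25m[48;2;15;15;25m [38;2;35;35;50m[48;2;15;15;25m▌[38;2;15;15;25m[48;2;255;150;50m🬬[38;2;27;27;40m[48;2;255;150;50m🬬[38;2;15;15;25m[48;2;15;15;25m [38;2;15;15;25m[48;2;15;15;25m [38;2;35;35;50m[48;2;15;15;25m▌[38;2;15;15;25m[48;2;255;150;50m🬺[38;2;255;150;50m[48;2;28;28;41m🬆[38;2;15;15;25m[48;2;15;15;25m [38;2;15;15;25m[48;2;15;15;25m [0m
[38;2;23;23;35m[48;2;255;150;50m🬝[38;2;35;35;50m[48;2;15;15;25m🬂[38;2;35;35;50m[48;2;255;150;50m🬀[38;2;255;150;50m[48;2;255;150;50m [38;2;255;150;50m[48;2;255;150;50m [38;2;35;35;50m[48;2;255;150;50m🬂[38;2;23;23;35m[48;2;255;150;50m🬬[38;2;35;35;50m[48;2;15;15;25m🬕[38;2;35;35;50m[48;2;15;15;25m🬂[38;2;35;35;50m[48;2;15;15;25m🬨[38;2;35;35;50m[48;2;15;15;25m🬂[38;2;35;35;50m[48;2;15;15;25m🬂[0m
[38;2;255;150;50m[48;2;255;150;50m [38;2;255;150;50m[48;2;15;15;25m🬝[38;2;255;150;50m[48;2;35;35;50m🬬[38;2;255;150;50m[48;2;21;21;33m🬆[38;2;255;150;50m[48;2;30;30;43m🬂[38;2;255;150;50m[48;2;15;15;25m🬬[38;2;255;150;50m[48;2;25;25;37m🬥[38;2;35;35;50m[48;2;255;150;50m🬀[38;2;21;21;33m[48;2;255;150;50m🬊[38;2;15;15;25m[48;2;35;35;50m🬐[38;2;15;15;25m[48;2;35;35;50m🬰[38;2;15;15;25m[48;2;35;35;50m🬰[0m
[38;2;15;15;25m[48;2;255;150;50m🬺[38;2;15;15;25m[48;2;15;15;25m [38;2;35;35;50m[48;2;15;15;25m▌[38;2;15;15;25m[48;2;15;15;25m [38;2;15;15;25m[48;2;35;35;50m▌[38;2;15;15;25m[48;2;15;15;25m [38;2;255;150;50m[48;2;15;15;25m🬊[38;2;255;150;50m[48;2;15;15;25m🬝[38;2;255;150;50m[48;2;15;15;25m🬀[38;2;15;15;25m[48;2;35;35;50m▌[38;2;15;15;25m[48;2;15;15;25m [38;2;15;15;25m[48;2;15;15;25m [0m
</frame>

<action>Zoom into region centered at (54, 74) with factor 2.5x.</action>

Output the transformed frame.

<frame>
[38;2;15;15;25m[48;2;15;15;25m [38;2;15;15;25m[48;2;15;15;25m [38;2;35;35;50m[48;2;15;15;25m▌[38;2;15;15;25m[48;2;15;15;25m [38;2;15;15;25m[48;2;35;35;50m▌[38;2;15;15;25m[48;2;15;15;25m [38;2;15;15;25m[48;2;15;15;25m [38;2;35;35;50m[48;2;15;15;25m▌[38;2;15;15;25m[48;2;15;15;25m [38;2;15;15;25m[48;2;35;35;50m▌[38;2;15;15;25m[48;2;15;15;25m [38;2;15;15;25m[48;2;15;15;25m [0m
[38;2;15;15;25m[48;2;35;35;50m🬰[38;2;15;15;25m[48;2;35;35;50m🬰[38;2;35;35;50m[48;2;15;15;25m🬛[38;2;15;15;25m[48;2;35;35;50m🬰[38;2;15;15;25m[48;2;35;35;50m🬐[38;2;15;15;25m[48;2;35;35;50m🬰[38;2;15;15;25m[48;2;35;35;50m🬰[38;2;35;35;50m[48;2;15;15;25m🬛[38;2;15;15;25m[48;2;35;35;50m🬰[38;2;15;15;25m[48;2;35;35;50m🬐[38;2;15;15;25m[48;2;35;35;50m🬰[38;2;15;15;25m[48;2;35;35;50m🬰[0m
[38;2;15;15;25m[48;2;15;15;25m [38;2;15;15;25m[48;2;15;15;25m [38;2;35;35;50m[48;2;15;15;25m▌[38;2;15;15;25m[48;2;15;15;25m [38;2;15;15;25m[48;2;35;35;50m▌[38;2;15;15;25m[48;2;15;15;25m [38;2;15;15;25m[48;2;15;15;25m [38;2;35;35;50m[48;2;15;15;25m▌[38;2;15;15;25m[48;2;15;15;25m [38;2;23;23;35m[48;2;255;150;50m🬝[38;2;15;15;25m[48;2;15;15;25m [38;2;15;15;25m[48;2;15;15;25m [0m
[38;2;35;35;50m[48;2;15;15;25m🬂[38;2;35;35;50m[48;2;15;15;25m🬂[38;2;35;35;50m[48;2;15;15;25m🬕[38;2;35;35;50m[48;2;15;15;25m🬂[38;2;35;35;50m[48;2;15;15;25m🬨[38;2;35;35;50m[48;2;15;15;25m🬂[38;2;35;35;50m[48;2;15;15;25m🬂[38;2;35;35;50m[48;2;15;15;25m🬕[38;2;23;23;35m[48;2;255;150;50m🬴[38;2;255;150;50m[48;2;255;150;50m [38;2;255;150;50m[48;2;25;25;37m🬛[38;2;35;35;50m[48;2;15;15;25m🬂[0m
[38;2;15;15;25m[48;2;35;35;50m🬰[38;2;15;15;25m[48;2;35;35;50m🬰[38;2;35;35;50m[48;2;15;15;25m🬛[38;2;15;15;25m[48;2;35;35;50m🬰[38;2;15;15;25m[48;2;35;35;50m🬐[38;2;15;15;25m[48;2;35;35;50m🬰[38;2;23;23;35m[48;2;255;150;50m🬝[38;2;35;35;50m[48;2;15;15;25m🬛[38;2;15;15;25m[48;2;35;35;50m🬰[38;2;27;27;40m[48;2;255;150;50m🬺[38;2;15;15;25m[48;2;35;35;50m🬰[38;2;15;15;25m[48;2;35;35;50m🬰[0m
[38;2;15;15;25m[48;2;15;15;25m [38;2;15;15;25m[48;2;15;15;25m [38;2;35;35;50m[48;2;15;15;25m▌[38;2;15;15;25m[48;2;15;15;25m [38;2;15;15;25m[48;2;35;35;50m▌[38;2;15;15;25m[48;2;255;150;50m🬴[38;2;255;150;50m[48;2;255;150;50m [38;2;255;150;50m[48;2;15;15;25m🬛[38;2;15;15;25m[48;2;15;15;25m [38;2;15;15;25m[48;2;35;35;50m▌[38;2;15;15;25m[48;2;15;15;25m [38;2;15;15;25m[48;2;15;15;25m [0m
</frame>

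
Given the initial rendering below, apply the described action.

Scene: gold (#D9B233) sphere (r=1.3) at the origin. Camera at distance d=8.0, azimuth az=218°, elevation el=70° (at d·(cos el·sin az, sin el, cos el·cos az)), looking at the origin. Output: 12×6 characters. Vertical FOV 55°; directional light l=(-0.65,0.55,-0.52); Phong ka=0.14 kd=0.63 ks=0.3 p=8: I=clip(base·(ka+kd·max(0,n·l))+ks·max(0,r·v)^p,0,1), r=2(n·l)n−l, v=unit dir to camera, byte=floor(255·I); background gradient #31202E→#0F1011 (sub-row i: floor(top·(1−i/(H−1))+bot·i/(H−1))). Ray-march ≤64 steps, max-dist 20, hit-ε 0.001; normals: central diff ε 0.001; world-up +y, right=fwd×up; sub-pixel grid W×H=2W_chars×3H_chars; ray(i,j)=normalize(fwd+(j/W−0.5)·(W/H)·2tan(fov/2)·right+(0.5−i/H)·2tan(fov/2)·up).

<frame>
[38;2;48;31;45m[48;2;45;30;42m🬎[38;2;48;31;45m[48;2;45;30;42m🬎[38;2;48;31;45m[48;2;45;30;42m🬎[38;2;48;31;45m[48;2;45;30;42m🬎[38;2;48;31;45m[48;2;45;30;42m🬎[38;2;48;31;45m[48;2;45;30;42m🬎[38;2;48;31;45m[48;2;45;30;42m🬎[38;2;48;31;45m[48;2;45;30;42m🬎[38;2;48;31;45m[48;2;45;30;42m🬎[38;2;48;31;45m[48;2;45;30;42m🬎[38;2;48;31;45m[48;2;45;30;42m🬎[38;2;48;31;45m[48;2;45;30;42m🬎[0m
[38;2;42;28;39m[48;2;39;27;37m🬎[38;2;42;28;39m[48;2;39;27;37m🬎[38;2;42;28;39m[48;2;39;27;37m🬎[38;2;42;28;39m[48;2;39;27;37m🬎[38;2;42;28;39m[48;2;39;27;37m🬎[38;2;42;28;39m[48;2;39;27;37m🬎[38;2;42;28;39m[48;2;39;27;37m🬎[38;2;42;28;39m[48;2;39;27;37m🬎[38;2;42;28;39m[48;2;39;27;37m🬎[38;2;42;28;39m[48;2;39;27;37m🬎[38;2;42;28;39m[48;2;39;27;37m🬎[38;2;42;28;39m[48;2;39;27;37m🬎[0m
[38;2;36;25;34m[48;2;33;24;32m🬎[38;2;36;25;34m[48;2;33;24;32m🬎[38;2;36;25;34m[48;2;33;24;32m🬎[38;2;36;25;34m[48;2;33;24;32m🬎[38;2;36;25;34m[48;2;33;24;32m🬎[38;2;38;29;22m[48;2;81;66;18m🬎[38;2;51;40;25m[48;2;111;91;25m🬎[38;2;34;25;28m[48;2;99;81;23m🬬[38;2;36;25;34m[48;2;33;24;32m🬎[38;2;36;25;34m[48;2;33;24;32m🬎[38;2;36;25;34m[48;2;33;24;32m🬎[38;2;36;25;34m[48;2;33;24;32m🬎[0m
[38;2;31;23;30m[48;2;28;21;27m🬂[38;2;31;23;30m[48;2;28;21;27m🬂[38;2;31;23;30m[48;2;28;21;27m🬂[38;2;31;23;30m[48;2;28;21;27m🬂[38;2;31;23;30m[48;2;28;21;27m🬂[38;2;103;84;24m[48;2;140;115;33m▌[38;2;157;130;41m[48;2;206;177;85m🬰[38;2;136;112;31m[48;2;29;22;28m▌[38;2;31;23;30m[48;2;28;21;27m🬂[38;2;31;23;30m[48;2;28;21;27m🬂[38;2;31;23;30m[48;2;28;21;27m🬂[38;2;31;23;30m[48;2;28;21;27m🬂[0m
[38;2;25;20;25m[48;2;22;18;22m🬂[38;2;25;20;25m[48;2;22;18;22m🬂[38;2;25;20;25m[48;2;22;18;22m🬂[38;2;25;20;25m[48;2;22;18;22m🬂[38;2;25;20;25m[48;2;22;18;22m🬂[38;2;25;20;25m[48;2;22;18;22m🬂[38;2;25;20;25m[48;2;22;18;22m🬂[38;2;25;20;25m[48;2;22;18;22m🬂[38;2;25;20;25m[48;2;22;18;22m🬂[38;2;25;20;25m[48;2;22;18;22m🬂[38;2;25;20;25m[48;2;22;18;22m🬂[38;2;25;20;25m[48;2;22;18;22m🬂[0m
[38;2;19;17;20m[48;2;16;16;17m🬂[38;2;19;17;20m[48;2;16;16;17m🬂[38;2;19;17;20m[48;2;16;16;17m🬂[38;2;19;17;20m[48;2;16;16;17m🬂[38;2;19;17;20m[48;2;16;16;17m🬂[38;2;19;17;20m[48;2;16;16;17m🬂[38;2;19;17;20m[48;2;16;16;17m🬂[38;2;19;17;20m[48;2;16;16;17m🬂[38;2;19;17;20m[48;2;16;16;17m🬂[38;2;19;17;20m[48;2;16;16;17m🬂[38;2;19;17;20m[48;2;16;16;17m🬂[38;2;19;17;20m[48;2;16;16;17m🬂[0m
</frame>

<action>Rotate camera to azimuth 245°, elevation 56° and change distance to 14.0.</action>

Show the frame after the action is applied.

<frame>
[38;2;48;31;45m[48;2;45;30;42m🬎[38;2;48;31;45m[48;2;45;30;42m🬎[38;2;48;31;45m[48;2;45;30;42m🬎[38;2;48;31;45m[48;2;45;30;42m🬎[38;2;48;31;45m[48;2;45;30;42m🬎[38;2;48;31;45m[48;2;45;30;42m🬎[38;2;48;31;45m[48;2;45;30;42m🬎[38;2;48;31;45m[48;2;45;30;42m🬎[38;2;48;31;45m[48;2;45;30;42m🬎[38;2;48;31;45m[48;2;45;30;42m🬎[38;2;48;31;45m[48;2;45;30;42m🬎[38;2;48;31;45m[48;2;45;30;42m🬎[0m
[38;2;42;28;39m[48;2;39;27;37m🬎[38;2;42;28;39m[48;2;39;27;37m🬎[38;2;42;28;39m[48;2;39;27;37m🬎[38;2;42;28;39m[48;2;39;27;37m🬎[38;2;42;28;39m[48;2;39;27;37m🬎[38;2;42;28;39m[48;2;39;27;37m🬎[38;2;42;28;39m[48;2;39;27;37m🬎[38;2;42;28;39m[48;2;39;27;37m🬎[38;2;42;28;39m[48;2;39;27;37m🬎[38;2;42;28;39m[48;2;39;27;37m🬎[38;2;42;28;39m[48;2;39;27;37m🬎[38;2;42;28;39m[48;2;39;27;37m🬎[0m
[38;2;36;25;34m[48;2;33;24;32m🬎[38;2;36;25;34m[48;2;33;24;32m🬎[38;2;36;25;34m[48;2;33;24;32m🬎[38;2;36;25;34m[48;2;33;24;32m🬎[38;2;36;25;34m[48;2;33;24;32m🬎[38;2;35;25;34m[48;2;85;69;20m🬝[38;2;39;29;30m[48;2;103;84;24m🬬[38;2;36;25;34m[48;2;33;24;32m🬎[38;2;36;25;34m[48;2;33;24;32m🬎[38;2;36;25;34m[48;2;33;24;32m🬎[38;2;36;25;34m[48;2;33;24;32m🬎[38;2;36;25;34m[48;2;33;24;32m🬎[0m
[38;2;31;23;30m[48;2;28;21;27m🬂[38;2;31;23;30m[48;2;28;21;27m🬂[38;2;31;23;30m[48;2;28;21;27m🬂[38;2;31;23;30m[48;2;28;21;27m🬂[38;2;31;23;30m[48;2;28;21;27m🬂[38;2;145;119;33m[48;2;28;21;28m🬉[38;2;155;130;45m[48;2;55;44;26m🬆[38;2;31;23;30m[48;2;28;21;27m🬂[38;2;31;23;30m[48;2;28;21;27m🬂[38;2;31;23;30m[48;2;28;21;27m🬂[38;2;31;23;30m[48;2;28;21;27m🬂[38;2;31;23;30m[48;2;28;21;27m🬂[0m
[38;2;25;20;25m[48;2;22;18;22m🬂[38;2;25;20;25m[48;2;22;18;22m🬂[38;2;25;20;25m[48;2;22;18;22m🬂[38;2;25;20;25m[48;2;22;18;22m🬂[38;2;25;20;25m[48;2;22;18;22m🬂[38;2;25;20;25m[48;2;22;18;22m🬂[38;2;25;20;25m[48;2;22;18;22m🬂[38;2;25;20;25m[48;2;22;18;22m🬂[38;2;25;20;25m[48;2;22;18;22m🬂[38;2;25;20;25m[48;2;22;18;22m🬂[38;2;25;20;25m[48;2;22;18;22m🬂[38;2;25;20;25m[48;2;22;18;22m🬂[0m
[38;2;19;17;20m[48;2;16;16;17m🬂[38;2;19;17;20m[48;2;16;16;17m🬂[38;2;19;17;20m[48;2;16;16;17m🬂[38;2;19;17;20m[48;2;16;16;17m🬂[38;2;19;17;20m[48;2;16;16;17m🬂[38;2;19;17;20m[48;2;16;16;17m🬂[38;2;19;17;20m[48;2;16;16;17m🬂[38;2;19;17;20m[48;2;16;16;17m🬂[38;2;19;17;20m[48;2;16;16;17m🬂[38;2;19;17;20m[48;2;16;16;17m🬂[38;2;19;17;20m[48;2;16;16;17m🬂[38;2;19;17;20m[48;2;16;16;17m🬂[0m
</frame>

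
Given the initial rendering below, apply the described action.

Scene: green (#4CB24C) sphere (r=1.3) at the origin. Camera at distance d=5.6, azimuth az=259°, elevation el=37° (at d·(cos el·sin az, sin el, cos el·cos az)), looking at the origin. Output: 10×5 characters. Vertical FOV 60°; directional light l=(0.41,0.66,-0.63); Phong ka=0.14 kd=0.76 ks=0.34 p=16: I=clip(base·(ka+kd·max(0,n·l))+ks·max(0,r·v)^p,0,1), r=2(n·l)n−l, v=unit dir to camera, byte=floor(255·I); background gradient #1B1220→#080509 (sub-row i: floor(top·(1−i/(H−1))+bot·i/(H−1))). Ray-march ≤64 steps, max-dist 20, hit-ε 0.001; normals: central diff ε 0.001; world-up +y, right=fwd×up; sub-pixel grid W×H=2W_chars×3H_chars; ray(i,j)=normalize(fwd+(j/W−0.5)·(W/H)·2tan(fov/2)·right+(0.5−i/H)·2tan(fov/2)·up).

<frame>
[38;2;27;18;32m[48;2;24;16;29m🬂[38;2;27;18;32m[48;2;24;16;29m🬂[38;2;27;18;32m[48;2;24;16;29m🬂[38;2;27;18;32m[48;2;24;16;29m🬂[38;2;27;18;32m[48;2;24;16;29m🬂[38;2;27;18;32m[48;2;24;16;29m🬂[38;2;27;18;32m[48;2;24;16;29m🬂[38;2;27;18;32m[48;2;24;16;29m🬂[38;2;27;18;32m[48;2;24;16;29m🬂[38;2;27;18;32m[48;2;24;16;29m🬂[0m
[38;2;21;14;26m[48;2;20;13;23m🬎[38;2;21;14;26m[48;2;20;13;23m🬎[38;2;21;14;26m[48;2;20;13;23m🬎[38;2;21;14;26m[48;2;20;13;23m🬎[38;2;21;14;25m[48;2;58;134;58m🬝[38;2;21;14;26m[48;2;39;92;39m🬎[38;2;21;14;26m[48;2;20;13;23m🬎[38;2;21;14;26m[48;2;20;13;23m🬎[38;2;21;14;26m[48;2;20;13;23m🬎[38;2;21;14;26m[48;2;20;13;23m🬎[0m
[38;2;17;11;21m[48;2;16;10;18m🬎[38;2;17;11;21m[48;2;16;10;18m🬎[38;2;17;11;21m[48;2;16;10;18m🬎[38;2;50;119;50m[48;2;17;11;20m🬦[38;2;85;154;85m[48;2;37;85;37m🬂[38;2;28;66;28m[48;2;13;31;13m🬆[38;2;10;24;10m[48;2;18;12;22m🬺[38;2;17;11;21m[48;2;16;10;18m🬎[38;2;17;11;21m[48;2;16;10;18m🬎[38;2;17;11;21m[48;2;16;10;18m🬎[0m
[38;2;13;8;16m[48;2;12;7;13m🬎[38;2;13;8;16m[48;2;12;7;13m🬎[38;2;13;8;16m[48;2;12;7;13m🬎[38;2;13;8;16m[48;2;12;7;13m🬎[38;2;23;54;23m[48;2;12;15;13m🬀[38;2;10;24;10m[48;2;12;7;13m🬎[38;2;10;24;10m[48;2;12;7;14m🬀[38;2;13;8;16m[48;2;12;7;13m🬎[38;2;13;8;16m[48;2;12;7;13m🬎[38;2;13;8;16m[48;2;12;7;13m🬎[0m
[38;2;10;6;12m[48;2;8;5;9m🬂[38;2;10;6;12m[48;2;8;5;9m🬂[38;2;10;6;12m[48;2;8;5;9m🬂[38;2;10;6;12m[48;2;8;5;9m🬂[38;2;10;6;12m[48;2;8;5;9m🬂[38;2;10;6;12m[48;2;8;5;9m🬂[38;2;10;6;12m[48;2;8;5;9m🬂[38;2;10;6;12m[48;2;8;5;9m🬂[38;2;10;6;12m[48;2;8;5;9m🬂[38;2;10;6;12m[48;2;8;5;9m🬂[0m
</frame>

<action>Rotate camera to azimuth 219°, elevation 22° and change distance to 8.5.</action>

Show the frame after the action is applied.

<frame>
[38;2;27;18;32m[48;2;24;16;29m🬂[38;2;27;18;32m[48;2;24;16;29m🬂[38;2;27;18;32m[48;2;24;16;29m🬂[38;2;27;18;32m[48;2;24;16;29m🬂[38;2;27;18;32m[48;2;24;16;29m🬂[38;2;27;18;32m[48;2;24;16;29m🬂[38;2;27;18;32m[48;2;24;16;29m🬂[38;2;27;18;32m[48;2;24;16;29m🬂[38;2;27;18;32m[48;2;24;16;29m🬂[38;2;27;18;32m[48;2;24;16;29m🬂[0m
[38;2;21;14;26m[48;2;20;13;23m🬎[38;2;21;14;26m[48;2;20;13;23m🬎[38;2;21;14;26m[48;2;20;13;23m🬎[38;2;21;14;26m[48;2;20;13;23m🬎[38;2;21;14;26m[48;2;20;13;23m🬎[38;2;21;14;26m[48;2;20;13;23m🬎[38;2;21;14;26m[48;2;20;13;23m🬎[38;2;21;14;26m[48;2;20;13;23m🬎[38;2;21;14;26m[48;2;20;13;23m🬎[38;2;21;14;26m[48;2;20;13;23m🬎[0m
[38;2;17;11;21m[48;2;16;10;18m🬎[38;2;17;11;21m[48;2;16;10;18m🬎[38;2;17;11;21m[48;2;16;10;18m🬎[38;2;17;11;21m[48;2;16;10;18m🬎[38;2;97;181;97m[48;2;24;34;26m🬉[38;2;46;109;46m[48;2;22;52;22m🬄[38;2;17;11;21m[48;2;16;10;18m🬎[38;2;17;11;21m[48;2;16;10;18m🬎[38;2;17;11;21m[48;2;16;10;18m🬎[38;2;17;11;21m[48;2;16;10;18m🬎[0m
[38;2;13;8;16m[48;2;12;7;13m🬎[38;2;13;8;16m[48;2;12;7;13m🬎[38;2;13;8;16m[48;2;12;7;13m🬎[38;2;13;8;16m[48;2;12;7;13m🬎[38;2;23;55;23m[48;2;12;7;14m🬁[38;2;10;24;10m[48;2;12;7;14m🬂[38;2;13;8;16m[48;2;12;7;13m🬎[38;2;13;8;16m[48;2;12;7;13m🬎[38;2;13;8;16m[48;2;12;7;13m🬎[38;2;13;8;16m[48;2;12;7;13m🬎[0m
[38;2;10;6;12m[48;2;8;5;9m🬂[38;2;10;6;12m[48;2;8;5;9m🬂[38;2;10;6;12m[48;2;8;5;9m🬂[38;2;10;6;12m[48;2;8;5;9m🬂[38;2;10;6;12m[48;2;8;5;9m🬂[38;2;10;6;12m[48;2;8;5;9m🬂[38;2;10;6;12m[48;2;8;5;9m🬂[38;2;10;6;12m[48;2;8;5;9m🬂[38;2;10;6;12m[48;2;8;5;9m🬂[38;2;10;6;12m[48;2;8;5;9m🬂[0m
</frame>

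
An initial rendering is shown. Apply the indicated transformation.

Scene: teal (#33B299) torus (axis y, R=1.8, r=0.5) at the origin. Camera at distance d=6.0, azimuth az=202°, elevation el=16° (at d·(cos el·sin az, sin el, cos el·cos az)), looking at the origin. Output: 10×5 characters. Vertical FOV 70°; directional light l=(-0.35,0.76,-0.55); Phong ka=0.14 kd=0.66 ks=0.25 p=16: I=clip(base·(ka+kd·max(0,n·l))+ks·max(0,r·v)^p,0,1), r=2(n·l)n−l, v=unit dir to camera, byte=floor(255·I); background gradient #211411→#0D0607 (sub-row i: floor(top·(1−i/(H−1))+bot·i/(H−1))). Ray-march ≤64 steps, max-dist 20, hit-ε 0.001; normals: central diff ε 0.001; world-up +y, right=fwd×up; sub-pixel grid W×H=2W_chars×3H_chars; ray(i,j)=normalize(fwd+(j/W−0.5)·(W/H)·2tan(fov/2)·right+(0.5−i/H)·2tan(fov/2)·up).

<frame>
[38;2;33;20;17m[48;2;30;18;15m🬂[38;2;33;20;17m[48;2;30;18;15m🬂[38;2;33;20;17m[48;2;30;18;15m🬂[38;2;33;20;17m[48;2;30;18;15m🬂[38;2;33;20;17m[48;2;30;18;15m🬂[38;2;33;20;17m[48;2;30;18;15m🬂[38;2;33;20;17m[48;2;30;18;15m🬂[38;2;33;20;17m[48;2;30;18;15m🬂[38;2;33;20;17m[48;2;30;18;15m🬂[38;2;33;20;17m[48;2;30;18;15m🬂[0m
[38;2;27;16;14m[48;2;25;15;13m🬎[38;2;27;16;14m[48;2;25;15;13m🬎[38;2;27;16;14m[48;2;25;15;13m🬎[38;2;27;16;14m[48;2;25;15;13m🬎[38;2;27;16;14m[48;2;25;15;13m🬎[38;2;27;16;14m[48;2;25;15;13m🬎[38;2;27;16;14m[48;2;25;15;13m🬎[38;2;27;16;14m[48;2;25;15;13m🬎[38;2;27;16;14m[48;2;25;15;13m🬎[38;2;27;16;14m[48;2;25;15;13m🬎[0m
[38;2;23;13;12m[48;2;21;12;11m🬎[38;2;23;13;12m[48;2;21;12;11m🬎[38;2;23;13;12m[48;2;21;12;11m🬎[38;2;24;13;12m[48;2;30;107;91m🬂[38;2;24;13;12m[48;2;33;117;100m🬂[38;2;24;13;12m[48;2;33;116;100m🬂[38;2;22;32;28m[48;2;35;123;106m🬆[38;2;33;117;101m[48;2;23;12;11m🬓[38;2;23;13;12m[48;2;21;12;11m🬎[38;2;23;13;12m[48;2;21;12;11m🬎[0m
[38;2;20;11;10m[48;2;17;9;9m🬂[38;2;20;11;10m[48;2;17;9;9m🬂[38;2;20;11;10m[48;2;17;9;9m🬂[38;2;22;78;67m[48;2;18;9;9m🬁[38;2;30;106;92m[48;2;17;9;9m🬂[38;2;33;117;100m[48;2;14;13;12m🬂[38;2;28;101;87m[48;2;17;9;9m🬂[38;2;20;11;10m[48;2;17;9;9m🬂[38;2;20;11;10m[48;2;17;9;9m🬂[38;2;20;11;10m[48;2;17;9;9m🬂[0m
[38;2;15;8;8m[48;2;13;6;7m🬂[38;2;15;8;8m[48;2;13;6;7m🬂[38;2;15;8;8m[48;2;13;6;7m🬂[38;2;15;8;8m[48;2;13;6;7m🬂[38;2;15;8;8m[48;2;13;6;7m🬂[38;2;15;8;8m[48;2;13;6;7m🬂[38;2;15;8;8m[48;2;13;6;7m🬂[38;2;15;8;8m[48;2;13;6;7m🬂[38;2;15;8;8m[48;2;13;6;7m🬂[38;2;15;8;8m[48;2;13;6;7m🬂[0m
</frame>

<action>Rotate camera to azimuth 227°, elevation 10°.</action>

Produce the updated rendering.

<frame>
[38;2;33;20;17m[48;2;30;18;15m🬂[38;2;33;20;17m[48;2;30;18;15m🬂[38;2;33;20;17m[48;2;30;18;15m🬂[38;2;33;20;17m[48;2;30;18;15m🬂[38;2;33;20;17m[48;2;30;18;15m🬂[38;2;33;20;17m[48;2;30;18;15m🬂[38;2;33;20;17m[48;2;30;18;15m🬂[38;2;33;20;17m[48;2;30;18;15m🬂[38;2;33;20;17m[48;2;30;18;15m🬂[38;2;33;20;17m[48;2;30;18;15m🬂[0m
[38;2;27;16;14m[48;2;25;15;13m🬎[38;2;27;16;14m[48;2;25;15;13m🬎[38;2;27;16;14m[48;2;25;15;13m🬎[38;2;27;16;14m[48;2;25;15;13m🬎[38;2;27;16;14m[48;2;25;15;13m🬎[38;2;27;16;14m[48;2;25;15;13m🬎[38;2;27;16;14m[48;2;25;15;13m🬎[38;2;27;16;14m[48;2;25;15;13m🬎[38;2;27;16;14m[48;2;25;15;13m🬎[38;2;27;16;14m[48;2;25;15;13m🬎[0m
[38;2;23;13;12m[48;2;21;12;11m🬎[38;2;23;13;12m[48;2;21;12;11m🬎[38;2;23;13;12m[48;2;21;12;11m🬎[38;2;24;13;12m[48;2;34;120;103m🬂[38;2;24;13;12m[48;2;43;130;113m🬂[38;2;24;13;12m[48;2;46;135;118m🬂[38;2;24;13;12m[48;2;33;116;100m🬂[38;2;25;91;78m[48;2;23;12;11m🬓[38;2;23;13;12m[48;2;21;12;11m🬎[38;2;23;13;12m[48;2;21;12;11m🬎[0m
[38;2;20;11;10m[48;2;17;9;9m🬂[38;2;20;11;10m[48;2;17;9;9m🬂[38;2;20;11;10m[48;2;17;9;9m🬂[38;2;11;41;35m[48;2;18;9;9m🬁[38;2;19;68;58m[48;2;17;9;9m🬂[38;2;19;69;59m[48;2;17;9;9m🬂[38;2;15;52;45m[48;2;15;12;11m🬀[38;2;20;11;10m[48;2;17;9;9m🬂[38;2;20;11;10m[48;2;17;9;9m🬂[38;2;20;11;10m[48;2;17;9;9m🬂[0m
[38;2;15;8;8m[48;2;13;6;7m🬂[38;2;15;8;8m[48;2;13;6;7m🬂[38;2;15;8;8m[48;2;13;6;7m🬂[38;2;15;8;8m[48;2;13;6;7m🬂[38;2;15;8;8m[48;2;13;6;7m🬂[38;2;15;8;8m[48;2;13;6;7m🬂[38;2;15;8;8m[48;2;13;6;7m🬂[38;2;15;8;8m[48;2;13;6;7m🬂[38;2;15;8;8m[48;2;13;6;7m🬂[38;2;15;8;8m[48;2;13;6;7m🬂[0m
</frame>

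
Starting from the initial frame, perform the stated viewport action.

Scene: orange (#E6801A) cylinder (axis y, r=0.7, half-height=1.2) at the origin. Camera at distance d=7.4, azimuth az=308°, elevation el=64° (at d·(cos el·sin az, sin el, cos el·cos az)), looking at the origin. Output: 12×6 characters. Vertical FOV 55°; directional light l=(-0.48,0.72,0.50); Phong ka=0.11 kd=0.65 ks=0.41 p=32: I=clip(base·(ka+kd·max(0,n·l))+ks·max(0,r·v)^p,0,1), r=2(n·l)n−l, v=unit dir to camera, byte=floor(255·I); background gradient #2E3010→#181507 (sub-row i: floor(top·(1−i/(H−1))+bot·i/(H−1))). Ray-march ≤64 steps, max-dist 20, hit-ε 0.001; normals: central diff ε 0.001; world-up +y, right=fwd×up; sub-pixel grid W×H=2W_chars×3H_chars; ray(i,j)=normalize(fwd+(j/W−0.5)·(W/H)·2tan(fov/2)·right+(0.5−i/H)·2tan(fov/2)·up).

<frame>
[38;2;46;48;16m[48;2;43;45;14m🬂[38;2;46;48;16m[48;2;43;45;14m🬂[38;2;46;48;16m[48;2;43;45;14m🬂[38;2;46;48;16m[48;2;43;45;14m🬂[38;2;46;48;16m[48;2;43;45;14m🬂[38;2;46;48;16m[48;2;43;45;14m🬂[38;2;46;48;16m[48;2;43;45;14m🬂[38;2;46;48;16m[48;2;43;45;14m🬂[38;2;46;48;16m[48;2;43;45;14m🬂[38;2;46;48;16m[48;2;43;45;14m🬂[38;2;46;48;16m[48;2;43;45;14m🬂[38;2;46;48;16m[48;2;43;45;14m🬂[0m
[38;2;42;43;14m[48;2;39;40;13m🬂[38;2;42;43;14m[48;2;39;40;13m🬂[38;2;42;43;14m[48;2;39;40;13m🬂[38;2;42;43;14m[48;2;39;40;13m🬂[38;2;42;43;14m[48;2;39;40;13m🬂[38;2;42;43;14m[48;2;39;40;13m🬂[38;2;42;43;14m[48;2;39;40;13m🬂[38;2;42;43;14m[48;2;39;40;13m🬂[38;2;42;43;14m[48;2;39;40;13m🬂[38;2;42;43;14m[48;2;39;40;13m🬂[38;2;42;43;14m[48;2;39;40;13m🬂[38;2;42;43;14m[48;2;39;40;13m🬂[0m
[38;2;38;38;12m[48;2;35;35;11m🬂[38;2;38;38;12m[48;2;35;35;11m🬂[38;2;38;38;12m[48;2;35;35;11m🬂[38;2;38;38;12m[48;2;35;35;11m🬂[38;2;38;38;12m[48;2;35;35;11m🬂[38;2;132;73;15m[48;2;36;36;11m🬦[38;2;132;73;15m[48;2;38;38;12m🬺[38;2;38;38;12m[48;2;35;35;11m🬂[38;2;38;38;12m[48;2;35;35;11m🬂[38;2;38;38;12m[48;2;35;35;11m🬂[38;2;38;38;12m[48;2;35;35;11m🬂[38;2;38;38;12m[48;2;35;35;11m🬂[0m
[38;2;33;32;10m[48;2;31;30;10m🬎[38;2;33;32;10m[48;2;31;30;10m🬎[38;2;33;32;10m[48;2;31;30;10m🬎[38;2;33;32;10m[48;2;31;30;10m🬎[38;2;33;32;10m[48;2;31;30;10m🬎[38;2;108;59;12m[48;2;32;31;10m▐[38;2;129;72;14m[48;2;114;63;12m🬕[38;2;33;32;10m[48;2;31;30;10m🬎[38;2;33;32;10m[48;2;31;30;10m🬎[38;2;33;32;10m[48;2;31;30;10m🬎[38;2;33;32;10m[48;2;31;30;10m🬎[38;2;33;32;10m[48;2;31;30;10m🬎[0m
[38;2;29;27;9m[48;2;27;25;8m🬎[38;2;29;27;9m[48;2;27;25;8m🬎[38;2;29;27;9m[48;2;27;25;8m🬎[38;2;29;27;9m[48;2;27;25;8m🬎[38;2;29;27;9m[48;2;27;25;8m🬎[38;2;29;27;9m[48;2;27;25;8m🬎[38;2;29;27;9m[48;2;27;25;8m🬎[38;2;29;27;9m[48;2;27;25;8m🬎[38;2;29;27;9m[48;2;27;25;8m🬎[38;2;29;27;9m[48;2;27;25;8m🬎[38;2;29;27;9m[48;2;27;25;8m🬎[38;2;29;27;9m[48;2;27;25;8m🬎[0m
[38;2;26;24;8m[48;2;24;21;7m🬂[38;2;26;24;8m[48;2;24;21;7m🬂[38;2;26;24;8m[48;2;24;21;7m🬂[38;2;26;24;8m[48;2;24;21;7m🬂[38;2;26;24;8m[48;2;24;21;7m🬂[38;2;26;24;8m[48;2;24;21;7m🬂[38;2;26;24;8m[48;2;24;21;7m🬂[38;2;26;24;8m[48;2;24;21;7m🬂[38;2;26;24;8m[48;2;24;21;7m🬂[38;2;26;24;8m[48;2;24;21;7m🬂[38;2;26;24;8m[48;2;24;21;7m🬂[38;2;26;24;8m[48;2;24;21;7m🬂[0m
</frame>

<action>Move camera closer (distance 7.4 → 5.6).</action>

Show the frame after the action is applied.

<frame>
[38;2;46;48;16m[48;2;43;45;14m🬂[38;2;46;48;16m[48;2;43;45;14m🬂[38;2;46;48;16m[48;2;43;45;14m🬂[38;2;46;48;16m[48;2;43;45;14m🬂[38;2;46;48;16m[48;2;43;45;14m🬂[38;2;46;48;16m[48;2;43;45;14m🬂[38;2;46;48;16m[48;2;43;45;14m🬂[38;2;46;48;16m[48;2;43;45;14m🬂[38;2;46;48;16m[48;2;43;45;14m🬂[38;2;46;48;16m[48;2;43;45;14m🬂[38;2;46;48;16m[48;2;43;45;14m🬂[38;2;46;48;16m[48;2;43;45;14m🬂[0m
[38;2;42;43;14m[48;2;39;40;13m🬂[38;2;42;43;14m[48;2;39;40;13m🬂[38;2;42;43;14m[48;2;39;40;13m🬂[38;2;42;43;14m[48;2;39;40;13m🬂[38;2;42;43;14m[48;2;39;40;13m🬂[38;2;42;43;14m[48;2;39;40;13m🬂[38;2;132;73;15m[48;2;40;41;13m🬏[38;2;42;43;14m[48;2;39;40;13m🬂[38;2;42;43;14m[48;2;39;40;13m🬂[38;2;42;43;14m[48;2;39;40;13m🬂[38;2;42;43;14m[48;2;39;40;13m🬂[38;2;42;43;14m[48;2;39;40;13m🬂[0m
[38;2;38;38;12m[48;2;35;35;11m🬂[38;2;38;38;12m[48;2;35;35;11m🬂[38;2;38;38;12m[48;2;35;35;11m🬂[38;2;38;38;12m[48;2;35;35;11m🬂[38;2;38;38;12m[48;2;35;35;11m🬂[38;2;132;73;15m[48;2;132;73;15m [38;2;132;73;15m[48;2;132;73;15m [38;2;132;73;15m[48;2;36;36;11m▌[38;2;38;38;12m[48;2;35;35;11m🬂[38;2;38;38;12m[48;2;35;35;11m🬂[38;2;38;38;12m[48;2;35;35;11m🬂[38;2;38;38;12m[48;2;35;35;11m🬂[0m
[38;2;33;32;10m[48;2;31;30;10m🬎[38;2;33;32;10m[48;2;31;30;10m🬎[38;2;33;32;10m[48;2;31;30;10m🬎[38;2;33;32;10m[48;2;31;30;10m🬎[38;2;33;32;10m[48;2;31;30;10m🬎[38;2;118;65;13m[48;2;48;35;9m▐[38;2;132;73;15m[48;2;125;69;13m🬂[38;2;104;57;11m[48;2;32;31;10m🬀[38;2;33;32;10m[48;2;31;30;10m🬎[38;2;33;32;10m[48;2;31;30;10m🬎[38;2;33;32;10m[48;2;31;30;10m🬎[38;2;33;32;10m[48;2;31;30;10m🬎[0m
[38;2;29;27;9m[48;2;27;25;8m🬎[38;2;29;27;9m[48;2;27;25;8m🬎[38;2;29;27;9m[48;2;27;25;8m🬎[38;2;29;27;9m[48;2;27;25;8m🬎[38;2;29;27;9m[48;2;27;25;8m🬎[38;2;29;27;9m[48;2;27;25;8m🬎[38;2;127;71;14m[48;2;28;26;8m🬀[38;2;29;27;9m[48;2;27;25;8m🬎[38;2;29;27;9m[48;2;27;25;8m🬎[38;2;29;27;9m[48;2;27;25;8m🬎[38;2;29;27;9m[48;2;27;25;8m🬎[38;2;29;27;9m[48;2;27;25;8m🬎[0m
[38;2;26;24;8m[48;2;24;21;7m🬂[38;2;26;24;8m[48;2;24;21;7m🬂[38;2;26;24;8m[48;2;24;21;7m🬂[38;2;26;24;8m[48;2;24;21;7m🬂[38;2;26;24;8m[48;2;24;21;7m🬂[38;2;26;24;8m[48;2;24;21;7m🬂[38;2;26;24;8m[48;2;24;21;7m🬂[38;2;26;24;8m[48;2;24;21;7m🬂[38;2;26;24;8m[48;2;24;21;7m🬂[38;2;26;24;8m[48;2;24;21;7m🬂[38;2;26;24;8m[48;2;24;21;7m🬂[38;2;26;24;8m[48;2;24;21;7m🬂[0m
</frame>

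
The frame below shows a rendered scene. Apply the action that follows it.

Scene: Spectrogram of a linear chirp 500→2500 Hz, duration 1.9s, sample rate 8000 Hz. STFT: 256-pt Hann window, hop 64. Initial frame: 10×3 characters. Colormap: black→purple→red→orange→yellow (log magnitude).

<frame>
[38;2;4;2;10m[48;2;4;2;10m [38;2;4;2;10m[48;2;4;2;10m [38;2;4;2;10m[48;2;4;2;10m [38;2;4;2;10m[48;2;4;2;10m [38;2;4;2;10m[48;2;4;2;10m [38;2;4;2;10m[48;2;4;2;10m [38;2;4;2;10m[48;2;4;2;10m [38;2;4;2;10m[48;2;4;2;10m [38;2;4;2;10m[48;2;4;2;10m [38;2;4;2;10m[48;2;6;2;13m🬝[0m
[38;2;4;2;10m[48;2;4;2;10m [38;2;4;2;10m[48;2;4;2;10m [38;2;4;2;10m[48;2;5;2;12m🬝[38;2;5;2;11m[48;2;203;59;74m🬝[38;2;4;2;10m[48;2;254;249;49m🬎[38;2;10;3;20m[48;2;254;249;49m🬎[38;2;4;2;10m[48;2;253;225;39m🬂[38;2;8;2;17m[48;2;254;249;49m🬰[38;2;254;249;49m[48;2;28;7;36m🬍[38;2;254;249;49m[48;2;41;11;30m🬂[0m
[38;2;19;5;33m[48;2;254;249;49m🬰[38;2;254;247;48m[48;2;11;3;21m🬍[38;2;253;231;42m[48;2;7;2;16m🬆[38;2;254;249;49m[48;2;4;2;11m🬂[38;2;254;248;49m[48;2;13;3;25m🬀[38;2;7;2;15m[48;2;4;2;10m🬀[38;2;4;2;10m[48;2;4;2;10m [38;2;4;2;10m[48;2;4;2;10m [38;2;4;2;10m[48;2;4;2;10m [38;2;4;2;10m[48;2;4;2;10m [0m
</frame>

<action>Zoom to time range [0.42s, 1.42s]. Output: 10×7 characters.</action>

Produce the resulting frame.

<frame>
[38;2;4;2;10m[48;2;4;2;10m [38;2;4;2;10m[48;2;4;2;10m [38;2;4;2;10m[48;2;4;2;10m [38;2;4;2;10m[48;2;4;2;10m [38;2;4;2;10m[48;2;4;2;10m [38;2;4;2;10m[48;2;4;2;10m [38;2;4;2;10m[48;2;4;2;10m [38;2;4;2;10m[48;2;4;2;10m [38;2;4;2;10m[48;2;4;2;10m [38;2;4;2;10m[48;2;4;2;10m [0m
[38;2;4;2;10m[48;2;4;2;10m [38;2;4;2;10m[48;2;4;2;10m [38;2;4;2;10m[48;2;4;2;10m [38;2;4;2;10m[48;2;4;2;10m [38;2;4;2;10m[48;2;4;2;10m [38;2;4;2;10m[48;2;4;2;10m [38;2;4;2;10m[48;2;4;2;10m [38;2;4;2;10m[48;2;4;2;10m [38;2;4;2;10m[48;2;4;2;10m [38;2;4;2;10m[48;2;4;2;10m [0m
[38;2;4;2;10m[48;2;4;2;10m [38;2;4;2;10m[48;2;4;2;10m [38;2;4;2;10m[48;2;4;2;10m [38;2;4;2;10m[48;2;4;2;10m [38;2;4;2;10m[48;2;4;2;10m [38;2;4;2;10m[48;2;4;2;10m [38;2;4;2;10m[48;2;4;2;10m [38;2;4;2;10m[48;2;4;2;10m [38;2;4;2;10m[48;2;4;2;10m [38;2;4;2;10m[48;2;4;2;11m🬝[0m
[38;2;4;2;10m[48;2;4;2;10m [38;2;4;2;10m[48;2;4;2;10m [38;2;4;2;10m[48;2;4;2;10m [38;2;4;2;10m[48;2;4;2;10m [38;2;4;2;10m[48;2;5;2;12m🬝[38;2;4;2;10m[48;2;9;3;19m🬝[38;2;8;2;17m[48;2;122;31;85m🬝[38;2;6;2;14m[48;2;254;246;48m🬎[38;2;11;3;23m[48;2;244;200;47m🬆[38;2;7;2;16m[48;2;249;216;44m🬂[0m
[38;2;5;2;12m[48;2;26;6;48m🬝[38;2;41;11;25m[48;2;254;249;49m🬝[38;2;13;3;25m[48;2;254;249;49m🬎[38;2;7;2;15m[48;2;252;223;40m🬂[38;2;37;9;53m[48;2;239;190;54m🬡[38;2;253;236;44m[48;2;8;2;17m🬎[38;2;254;249;49m[48;2;32;8;36m🬂[38;2;253;222;38m[48;2;5;2;13m🬂[38;2;53;12;89m[48;2;6;2;14m🬀[38;2;6;2;14m[48;2;4;2;10m🬂[0m
[38;2;253;240;45m[48;2;32;8;37m🬆[38;2;254;249;49m[48;2;7;2;17m🬂[38;2;250;166;16m[48;2;11;3;21m🬀[38;2;14;4;27m[48;2;4;2;11m🬀[38;2;6;2;13m[48;2;4;2;10m🬀[38;2;4;2;10m[48;2;4;2;10m [38;2;4;2;10m[48;2;4;2;10m [38;2;4;2;10m[48;2;4;2;10m [38;2;4;2;10m[48;2;4;2;10m [38;2;4;2;10m[48;2;4;2;10m [0m
[38;2;4;2;10m[48;2;4;2;10m [38;2;4;2;10m[48;2;4;2;10m [38;2;4;2;10m[48;2;4;2;10m [38;2;4;2;10m[48;2;4;2;10m [38;2;4;2;10m[48;2;4;2;10m [38;2;4;2;10m[48;2;4;2;10m [38;2;4;2;10m[48;2;4;2;10m [38;2;4;2;10m[48;2;4;2;10m [38;2;4;2;10m[48;2;4;2;10m [38;2;4;2;10m[48;2;4;2;10m [0m
</frame>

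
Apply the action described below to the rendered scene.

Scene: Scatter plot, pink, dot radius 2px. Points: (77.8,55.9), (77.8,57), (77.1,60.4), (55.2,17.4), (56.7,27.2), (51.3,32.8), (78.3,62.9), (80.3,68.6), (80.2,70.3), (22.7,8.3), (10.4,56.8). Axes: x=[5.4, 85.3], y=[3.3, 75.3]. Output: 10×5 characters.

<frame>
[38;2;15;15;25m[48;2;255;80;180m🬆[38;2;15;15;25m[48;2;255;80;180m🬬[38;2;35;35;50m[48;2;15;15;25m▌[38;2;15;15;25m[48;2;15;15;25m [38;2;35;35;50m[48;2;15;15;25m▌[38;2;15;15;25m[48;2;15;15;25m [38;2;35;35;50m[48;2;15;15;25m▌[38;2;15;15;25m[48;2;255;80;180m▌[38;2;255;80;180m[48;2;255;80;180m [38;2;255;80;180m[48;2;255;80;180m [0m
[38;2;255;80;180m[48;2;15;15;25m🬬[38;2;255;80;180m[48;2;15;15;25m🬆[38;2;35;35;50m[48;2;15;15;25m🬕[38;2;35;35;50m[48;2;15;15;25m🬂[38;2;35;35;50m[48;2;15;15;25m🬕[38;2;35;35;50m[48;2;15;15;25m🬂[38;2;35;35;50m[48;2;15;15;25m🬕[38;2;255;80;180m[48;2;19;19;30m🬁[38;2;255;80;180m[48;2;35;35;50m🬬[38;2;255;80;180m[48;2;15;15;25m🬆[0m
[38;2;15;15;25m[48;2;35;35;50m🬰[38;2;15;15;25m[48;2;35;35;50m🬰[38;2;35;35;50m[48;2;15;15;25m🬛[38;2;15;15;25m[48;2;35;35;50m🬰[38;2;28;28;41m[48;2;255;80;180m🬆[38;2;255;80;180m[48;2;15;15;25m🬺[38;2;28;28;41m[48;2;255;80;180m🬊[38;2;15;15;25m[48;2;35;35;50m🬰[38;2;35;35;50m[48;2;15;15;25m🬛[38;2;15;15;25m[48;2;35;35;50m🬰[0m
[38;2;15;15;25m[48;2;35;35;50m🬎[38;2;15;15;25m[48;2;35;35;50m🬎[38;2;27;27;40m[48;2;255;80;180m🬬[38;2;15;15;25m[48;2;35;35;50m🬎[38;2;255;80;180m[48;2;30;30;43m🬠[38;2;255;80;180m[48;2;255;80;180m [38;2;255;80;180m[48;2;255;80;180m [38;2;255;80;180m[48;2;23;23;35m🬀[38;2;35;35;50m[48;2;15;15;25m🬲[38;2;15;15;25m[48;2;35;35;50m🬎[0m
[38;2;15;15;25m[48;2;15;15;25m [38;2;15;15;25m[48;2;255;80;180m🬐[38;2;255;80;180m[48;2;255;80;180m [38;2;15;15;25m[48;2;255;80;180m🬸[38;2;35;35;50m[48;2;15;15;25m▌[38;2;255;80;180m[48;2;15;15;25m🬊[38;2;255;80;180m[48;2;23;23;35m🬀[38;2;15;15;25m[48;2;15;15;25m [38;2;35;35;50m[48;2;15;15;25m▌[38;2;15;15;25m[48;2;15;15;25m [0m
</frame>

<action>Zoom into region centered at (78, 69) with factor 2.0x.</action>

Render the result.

<frame>
[38;2;15;15;25m[48;2;15;15;25m [38;2;15;15;25m[48;2;15;15;25m [38;2;35;35;50m[48;2;15;15;25m▌[38;2;15;15;25m[48;2;15;15;25m [38;2;35;35;50m[48;2;15;15;25m▌[38;2;15;15;25m[48;2;15;15;25m [38;2;35;35;50m[48;2;15;15;25m▌[38;2;15;15;25m[48;2;15;15;25m [38;2;35;35;50m[48;2;15;15;25m▌[38;2;15;15;25m[48;2;15;15;25m [0m
[38;2;35;35;50m[48;2;15;15;25m🬂[38;2;35;35;50m[48;2;15;15;25m🬂[38;2;35;35;50m[48;2;15;15;25m🬕[38;2;35;35;50m[48;2;15;15;25m🬂[38;2;31;31;45m[48;2;255;80;180m🬝[38;2;255;80;180m[48;2;28;28;41m🬱[38;2;35;35;50m[48;2;15;15;25m🬕[38;2;35;35;50m[48;2;15;15;25m🬂[38;2;35;35;50m[48;2;15;15;25m🬕[38;2;35;35;50m[48;2;15;15;25m🬂[0m
[38;2;15;15;25m[48;2;35;35;50m🬰[38;2;15;15;25m[48;2;35;35;50m🬰[38;2;35;35;50m[48;2;15;15;25m🬛[38;2;15;15;25m[48;2;35;35;50m🬰[38;2;255;80;180m[48;2;255;80;180m [38;2;255;80;180m[48;2;255;80;180m [38;2;255;80;180m[48;2;25;25;37m🬄[38;2;15;15;25m[48;2;35;35;50m🬰[38;2;35;35;50m[48;2;15;15;25m🬛[38;2;15;15;25m[48;2;35;35;50m🬰[0m
[38;2;15;15;25m[48;2;35;35;50m🬎[38;2;15;15;25m[48;2;35;35;50m🬎[38;2;35;35;50m[48;2;15;15;25m🬲[38;2;21;21;33m[48;2;255;80;180m▌[38;2;255;80;180m[48;2;255;80;180m [38;2;255;80;180m[48;2;255;80;180m [38;2;35;35;50m[48;2;15;15;25m🬲[38;2;15;15;25m[48;2;35;35;50m🬎[38;2;35;35;50m[48;2;15;15;25m🬲[38;2;15;15;25m[48;2;35;35;50m🬎[0m
[38;2;15;15;25m[48;2;15;15;25m [38;2;15;15;25m[48;2;15;15;25m [38;2;35;35;50m[48;2;15;15;25m▌[38;2;15;15;25m[48;2;255;80;180m🬺[38;2;255;80;180m[48;2;35;35;50m🬬[38;2;255;80;180m[48;2;15;15;25m🬆[38;2;35;35;50m[48;2;15;15;25m▌[38;2;15;15;25m[48;2;15;15;25m [38;2;35;35;50m[48;2;15;15;25m▌[38;2;15;15;25m[48;2;15;15;25m [0m
</frame>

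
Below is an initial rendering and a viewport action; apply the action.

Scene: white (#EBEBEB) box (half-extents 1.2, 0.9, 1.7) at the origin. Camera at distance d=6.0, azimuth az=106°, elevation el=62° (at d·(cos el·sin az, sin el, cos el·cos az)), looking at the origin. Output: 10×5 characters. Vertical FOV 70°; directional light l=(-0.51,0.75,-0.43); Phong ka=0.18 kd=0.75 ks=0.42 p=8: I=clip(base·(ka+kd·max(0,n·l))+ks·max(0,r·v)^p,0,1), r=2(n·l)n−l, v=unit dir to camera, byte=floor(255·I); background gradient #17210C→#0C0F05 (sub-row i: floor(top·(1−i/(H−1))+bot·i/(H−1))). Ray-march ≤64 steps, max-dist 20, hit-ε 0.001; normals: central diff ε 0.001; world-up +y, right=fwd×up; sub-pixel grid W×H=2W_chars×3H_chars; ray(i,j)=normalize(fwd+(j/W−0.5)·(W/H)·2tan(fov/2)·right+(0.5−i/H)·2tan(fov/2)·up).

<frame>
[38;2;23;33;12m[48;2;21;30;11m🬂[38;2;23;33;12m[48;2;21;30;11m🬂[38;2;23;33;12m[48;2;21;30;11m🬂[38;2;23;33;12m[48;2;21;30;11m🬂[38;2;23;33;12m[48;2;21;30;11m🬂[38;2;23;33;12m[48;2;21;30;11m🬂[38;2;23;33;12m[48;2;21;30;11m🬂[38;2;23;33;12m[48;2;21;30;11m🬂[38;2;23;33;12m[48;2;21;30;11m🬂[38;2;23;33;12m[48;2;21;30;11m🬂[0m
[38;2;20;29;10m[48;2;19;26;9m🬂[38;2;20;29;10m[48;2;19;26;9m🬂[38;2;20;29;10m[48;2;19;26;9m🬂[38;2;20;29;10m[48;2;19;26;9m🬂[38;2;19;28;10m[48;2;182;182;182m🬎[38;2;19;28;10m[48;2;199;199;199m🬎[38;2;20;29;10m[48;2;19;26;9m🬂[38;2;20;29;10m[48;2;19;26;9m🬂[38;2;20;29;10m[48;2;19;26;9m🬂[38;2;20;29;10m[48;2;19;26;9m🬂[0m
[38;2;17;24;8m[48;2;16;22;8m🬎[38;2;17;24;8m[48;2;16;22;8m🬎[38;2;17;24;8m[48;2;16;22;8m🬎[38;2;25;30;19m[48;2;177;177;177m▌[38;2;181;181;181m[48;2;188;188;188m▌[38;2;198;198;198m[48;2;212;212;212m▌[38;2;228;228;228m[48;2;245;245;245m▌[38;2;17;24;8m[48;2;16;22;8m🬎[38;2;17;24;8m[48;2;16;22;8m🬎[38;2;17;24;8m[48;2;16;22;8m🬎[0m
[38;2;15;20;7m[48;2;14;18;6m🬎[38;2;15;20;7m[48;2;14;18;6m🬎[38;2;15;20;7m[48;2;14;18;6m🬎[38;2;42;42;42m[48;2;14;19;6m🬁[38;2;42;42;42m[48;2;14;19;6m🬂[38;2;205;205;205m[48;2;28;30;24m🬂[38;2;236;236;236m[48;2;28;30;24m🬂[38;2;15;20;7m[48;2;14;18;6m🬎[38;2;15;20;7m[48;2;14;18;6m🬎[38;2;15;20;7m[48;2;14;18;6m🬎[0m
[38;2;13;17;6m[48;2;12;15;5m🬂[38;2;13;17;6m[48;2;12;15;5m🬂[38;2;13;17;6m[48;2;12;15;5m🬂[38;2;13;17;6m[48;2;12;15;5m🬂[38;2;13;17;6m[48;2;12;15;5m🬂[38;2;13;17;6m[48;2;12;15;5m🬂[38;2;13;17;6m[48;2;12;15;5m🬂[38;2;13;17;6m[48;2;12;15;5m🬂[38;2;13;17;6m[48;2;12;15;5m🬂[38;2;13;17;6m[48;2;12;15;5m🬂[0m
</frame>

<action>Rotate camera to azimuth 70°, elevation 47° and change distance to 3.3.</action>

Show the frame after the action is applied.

<frame>
[38;2;23;33;12m[48;2;21;30;11m🬂[38;2;23;33;12m[48;2;21;30;11m🬂[38;2;23;33;12m[48;2;21;30;11m🬂[38;2;23;33;12m[48;2;21;30;11m🬂[38;2;23;33;12m[48;2;21;30;11m🬂[38;2;23;33;12m[48;2;21;30;11m🬂[38;2;23;33;12m[48;2;21;30;11m🬂[38;2;23;33;12m[48;2;21;30;11m🬂[38;2;23;33;12m[48;2;21;30;11m🬂[38;2;23;33;12m[48;2;21;30;11m🬂[0m
[38;2;20;29;10m[48;2;19;26;9m🬂[38;2;178;178;178m[48;2;19;27;9m🬦[38;2;20;29;10m[48;2;182;182;182m🬂[38;2;20;29;10m[48;2;195;195;195m🬂[38;2;20;29;10m[48;2;212;212;212m🬀[38;2;218;218;218m[48;2;239;239;239m🬆[38;2;228;228;228m[48;2;249;249;249m🬆[38;2;20;29;10m[48;2;237;237;237m🬁[38;2;19;28;10m[48;2;231;231;231m🬎[38;2;20;29;10m[48;2;19;26;9m🬂[0m
[38;2;17;24;8m[48;2;16;22;8m🬎[38;2;17;23;8m[48;2;179;179;179m▌[38;2;183;183;183m[48;2;189;189;189m▌[38;2;197;197;197m[48;2;210;210;210m▌[38;2;225;225;225m[48;2;241;241;241m▌[38;2;250;250;250m[48;2;255;255;255m🬀[38;2;255;255;255m[48;2;255;255;255m [38;2;255;255;255m[48;2;42;42;42m🬝[38;2;242;242;242m[48;2;42;42;42m🬎[38;2;223;223;223m[48;2;32;34;28m🬀[0m
[38;2;15;20;7m[48;2;14;18;6m🬎[38;2;177;177;177m[48;2;179;179;179m▌[38;2;185;185;185m[48;2;42;42;42m🬝[38;2;203;203;203m[48;2;42;42;42m🬎[38;2;231;231;231m[48;2;42;42;42m🬆[38;2;255;255;255m[48;2;42;42;42m🬂[38;2;42;42;42m[48;2;42;42;42m [38;2;42;42;42m[48;2;14;18;6m🬝[38;2;42;42;42m[48;2;14;18;6m🬆[38;2;15;20;7m[48;2;14;18;6m🬎[0m
[38;2;13;17;6m[48;2;12;15;5m🬂[38;2;42;42;42m[48;2;12;15;5m🬊[38;2;42;42;42m[48;2;12;15;5m🬬[38;2;42;42;42m[48;2;42;42;42m [38;2;42;42;42m[48;2;12;15;5m🬎[38;2;42;42;42m[48;2;12;15;5m🬂[38;2;42;42;42m[48;2;12;15;5m🬀[38;2;13;17;6m[48;2;12;15;5m🬂[38;2;13;17;6m[48;2;12;15;5m🬂[38;2;13;17;6m[48;2;12;15;5m🬂[0m
</frame>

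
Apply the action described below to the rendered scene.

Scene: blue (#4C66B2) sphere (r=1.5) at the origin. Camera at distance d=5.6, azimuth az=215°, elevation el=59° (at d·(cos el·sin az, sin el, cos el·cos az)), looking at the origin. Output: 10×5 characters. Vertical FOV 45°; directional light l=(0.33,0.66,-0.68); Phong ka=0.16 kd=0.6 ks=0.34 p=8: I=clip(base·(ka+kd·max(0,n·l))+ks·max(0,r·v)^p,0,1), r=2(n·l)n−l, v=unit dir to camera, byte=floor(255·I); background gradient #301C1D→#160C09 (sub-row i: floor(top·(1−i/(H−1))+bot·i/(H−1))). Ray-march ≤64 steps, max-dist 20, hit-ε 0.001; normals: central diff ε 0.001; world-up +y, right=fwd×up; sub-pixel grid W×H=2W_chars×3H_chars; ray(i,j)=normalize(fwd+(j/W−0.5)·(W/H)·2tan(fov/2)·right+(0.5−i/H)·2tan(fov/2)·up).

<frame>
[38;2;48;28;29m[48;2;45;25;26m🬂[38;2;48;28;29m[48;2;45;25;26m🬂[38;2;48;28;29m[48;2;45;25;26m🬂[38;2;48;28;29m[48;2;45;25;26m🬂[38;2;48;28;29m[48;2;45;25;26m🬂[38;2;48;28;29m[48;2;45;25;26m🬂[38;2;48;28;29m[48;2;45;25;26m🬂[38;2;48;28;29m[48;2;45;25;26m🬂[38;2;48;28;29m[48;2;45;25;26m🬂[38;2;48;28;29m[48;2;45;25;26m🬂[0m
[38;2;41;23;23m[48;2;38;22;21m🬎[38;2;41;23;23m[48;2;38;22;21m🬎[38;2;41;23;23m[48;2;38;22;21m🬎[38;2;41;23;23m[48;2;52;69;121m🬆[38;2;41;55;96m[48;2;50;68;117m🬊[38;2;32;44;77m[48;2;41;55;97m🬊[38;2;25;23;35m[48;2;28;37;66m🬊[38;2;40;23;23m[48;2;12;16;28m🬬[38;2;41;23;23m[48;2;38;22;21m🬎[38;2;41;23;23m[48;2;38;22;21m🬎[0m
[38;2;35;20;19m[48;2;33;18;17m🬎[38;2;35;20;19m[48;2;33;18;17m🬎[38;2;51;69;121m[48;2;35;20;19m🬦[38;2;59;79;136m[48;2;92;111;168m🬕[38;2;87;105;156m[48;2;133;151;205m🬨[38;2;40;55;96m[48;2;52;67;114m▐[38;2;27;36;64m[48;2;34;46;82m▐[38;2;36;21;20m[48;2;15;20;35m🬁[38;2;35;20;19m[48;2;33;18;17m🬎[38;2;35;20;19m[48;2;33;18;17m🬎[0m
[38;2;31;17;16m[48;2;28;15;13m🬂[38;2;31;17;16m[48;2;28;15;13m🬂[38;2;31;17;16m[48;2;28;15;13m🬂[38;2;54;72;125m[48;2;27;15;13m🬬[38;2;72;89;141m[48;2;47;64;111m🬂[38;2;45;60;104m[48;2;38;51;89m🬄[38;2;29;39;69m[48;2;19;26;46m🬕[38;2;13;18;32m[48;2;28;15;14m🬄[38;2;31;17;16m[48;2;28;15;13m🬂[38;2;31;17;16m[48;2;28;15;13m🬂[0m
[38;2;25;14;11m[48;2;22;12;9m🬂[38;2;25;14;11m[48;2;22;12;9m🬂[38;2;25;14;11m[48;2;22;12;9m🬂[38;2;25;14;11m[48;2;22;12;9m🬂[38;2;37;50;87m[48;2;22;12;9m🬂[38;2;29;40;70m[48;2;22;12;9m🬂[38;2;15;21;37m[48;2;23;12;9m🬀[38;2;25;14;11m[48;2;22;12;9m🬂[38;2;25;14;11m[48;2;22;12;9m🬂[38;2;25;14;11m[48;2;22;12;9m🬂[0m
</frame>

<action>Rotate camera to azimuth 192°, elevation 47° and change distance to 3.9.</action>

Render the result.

<frame>
[38;2;48;28;29m[48;2;45;25;26m🬂[38;2;48;28;29m[48;2;45;25;26m🬂[38;2;46;26;27m[48;2;45;61;107m🬝[38;2;47;27;28m[48;2;47;64;112m🬆[38;2;48;28;29m[48;2;46;62;109m🬂[38;2;48;28;29m[48;2;40;55;96m🬁[38;2;48;28;29m[48;2;36;48;85m🬂[38;2;47;27;28m[48;2;26;36;62m🬎[38;2;48;28;29m[48;2;45;25;26m🬂[38;2;48;28;29m[48;2;45;25;26m🬂[0m
[38;2;41;23;23m[48;2;38;22;21m🬎[38;2;40;23;23m[48;2;50;67;118m🬝[38;2;46;62;109m[48;2;54;72;127m🬀[38;2;54;73;127m[48;2;67;86;143m🬎[38;2;54;72;124m[48;2;75;93;148m🬎[38;2;49;66;115m[48;2;60;77;129m🬬[38;2;41;55;97m[48;2;45;60;105m🬉[38;2;32;42;75m[48;2;37;50;88m🬉[38;2;28;22;31m[48;2;27;37;65m🬨[38;2;41;23;23m[48;2;38;22;21m🬎[0m
[38;2;35;20;19m[48;2;33;18;17m🬎[38;2;53;72;127m[48;2;34;19;18m▐[38;2;57;77;134m[48;2;63;82;140m🬕[38;2;83;103;160m[48;2;116;136;192m▌[38;2;110;129;183m[48;2;133;152;208m🬡[38;2;58;75;125m[48;2;81;98;151m▐[38;2;45;60;105m[48;2;48;64;113m▐[38;2;37;49;87m[48;2;41;55;97m▐[38;2;22;29;52m[48;2;31;42;74m▐[38;2;35;20;19m[48;2;33;18;17m🬎[0m
[38;2;31;17;16m[48;2;28;15;13m🬂[38;2;51;69;121m[48;2;28;15;14m🬉[38;2;57;77;133m[48;2;53;72;126m🬊[38;2;97;117;173m[48;2;63;82;138m🬁[38;2;101;120;175m[48;2;64;81;135m🬂[38;2;71;89;142m[48;2;52;69;119m🬀[38;2;46;62;109m[48;2;43;58;102m▌[38;2;39;53;93m[48;2;35;47;82m▌[38;2;26;35;62m[48;2;21;18;25m🬕[38;2;31;17;16m[48;2;28;15;13m🬂[0m
[38;2;25;14;11m[48;2;22;12;9m🬂[38;2;25;14;11m[48;2;22;12;9m🬂[38;2;47;63;111m[48;2;22;12;9m🬊[38;2;49;66;116m[48;2;22;12;9m🬬[38;2;49;66;116m[48;2;43;58;103m🬎[38;2;46;62;110m[48;2;41;55;97m🬆[38;2;41;55;97m[48;2;33;45;79m🬆[38;2;31;43;75m[48;2;21;17;22m🬆[38;2;16;21;38m[48;2;23;12;9m🬀[38;2;25;14;11m[48;2;22;12;9m🬂[0m
</frame>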